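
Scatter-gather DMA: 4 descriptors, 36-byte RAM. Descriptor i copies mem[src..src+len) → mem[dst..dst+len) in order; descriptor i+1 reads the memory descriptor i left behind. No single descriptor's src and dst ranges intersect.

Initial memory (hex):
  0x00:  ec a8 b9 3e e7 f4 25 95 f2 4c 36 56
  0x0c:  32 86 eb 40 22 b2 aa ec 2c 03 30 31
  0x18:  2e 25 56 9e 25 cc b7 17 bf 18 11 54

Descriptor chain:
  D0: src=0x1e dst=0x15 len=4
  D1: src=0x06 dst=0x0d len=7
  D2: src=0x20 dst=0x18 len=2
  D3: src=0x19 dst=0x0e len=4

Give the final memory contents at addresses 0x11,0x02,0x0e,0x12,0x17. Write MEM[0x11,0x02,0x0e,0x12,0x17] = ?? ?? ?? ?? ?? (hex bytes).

D0: mem[0x15..0x18] <- [b7 17 bf 18]
D1: mem[0x0d..0x13] <- [25 95 f2 4c 36 56 32]
D2: mem[0x18..0x19] <- [bf 18]
D3: mem[0x0e..0x11] <- [18 56 9e 25]
query mem[0x11]=0x25, mem[0x02]=0xb9, mem[0x0e]=0x18, mem[0x12]=0x56, mem[0x17]=0xbf

MEM[0x11,0x02,0x0e,0x12,0x17] = 25 b9 18 56 bf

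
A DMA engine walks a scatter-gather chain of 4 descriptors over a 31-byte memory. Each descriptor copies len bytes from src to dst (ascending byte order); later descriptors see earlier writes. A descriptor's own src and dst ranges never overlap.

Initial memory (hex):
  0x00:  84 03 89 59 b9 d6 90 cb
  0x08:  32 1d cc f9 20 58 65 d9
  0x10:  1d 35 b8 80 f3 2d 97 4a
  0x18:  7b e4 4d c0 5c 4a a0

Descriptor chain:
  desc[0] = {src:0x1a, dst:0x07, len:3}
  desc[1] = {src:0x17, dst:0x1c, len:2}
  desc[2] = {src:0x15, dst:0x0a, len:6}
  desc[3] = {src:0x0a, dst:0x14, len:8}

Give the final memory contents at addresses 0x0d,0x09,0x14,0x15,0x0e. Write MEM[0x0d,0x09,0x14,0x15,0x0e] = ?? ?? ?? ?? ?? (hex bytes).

#0 dst[0x07+3] := {0x4d,0xc0,0x5c}
#1 dst[0x1c+2] := {0x4a,0x7b}
#2 dst[0x0a+6] := {0x2d,0x97,0x4a,0x7b,0xe4,0x4d}
#3 dst[0x14+8] := {0x2d,0x97,0x4a,0x7b,0xe4,0x4d,0x1d,0x35}
query mem[0x0d]=0x7b, mem[0x09]=0x5c, mem[0x14]=0x2d, mem[0x15]=0x97, mem[0x0e]=0xe4

MEM[0x0d,0x09,0x14,0x15,0x0e] = 7b 5c 2d 97 e4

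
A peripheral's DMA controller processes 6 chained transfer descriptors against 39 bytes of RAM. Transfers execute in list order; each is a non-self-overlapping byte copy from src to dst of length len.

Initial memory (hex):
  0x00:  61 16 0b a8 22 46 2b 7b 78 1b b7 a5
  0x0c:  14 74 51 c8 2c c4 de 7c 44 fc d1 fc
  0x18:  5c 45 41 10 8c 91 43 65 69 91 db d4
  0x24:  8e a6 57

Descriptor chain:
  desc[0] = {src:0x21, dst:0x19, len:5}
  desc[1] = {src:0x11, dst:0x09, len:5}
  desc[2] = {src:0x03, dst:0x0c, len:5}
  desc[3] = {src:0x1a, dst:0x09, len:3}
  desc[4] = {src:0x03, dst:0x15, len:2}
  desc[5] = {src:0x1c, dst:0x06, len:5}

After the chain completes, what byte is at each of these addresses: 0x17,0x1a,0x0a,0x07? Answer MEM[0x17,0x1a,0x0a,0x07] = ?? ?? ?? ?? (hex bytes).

  after D0: wrote 5B at 0x19 = 91dbd48ea6
  after D1: wrote 5B at 0x09 = c4de7c44fc
  after D2: wrote 5B at 0x0c = a822462b7b
  after D3: wrote 3B at 0x09 = dbd48e
  after D4: wrote 2B at 0x15 = a822
  after D5: wrote 5B at 0x06 = 8ea6436569
query mem[0x17]=0xfc, mem[0x1a]=0xdb, mem[0x0a]=0x69, mem[0x07]=0xa6

MEM[0x17,0x1a,0x0a,0x07] = fc db 69 a6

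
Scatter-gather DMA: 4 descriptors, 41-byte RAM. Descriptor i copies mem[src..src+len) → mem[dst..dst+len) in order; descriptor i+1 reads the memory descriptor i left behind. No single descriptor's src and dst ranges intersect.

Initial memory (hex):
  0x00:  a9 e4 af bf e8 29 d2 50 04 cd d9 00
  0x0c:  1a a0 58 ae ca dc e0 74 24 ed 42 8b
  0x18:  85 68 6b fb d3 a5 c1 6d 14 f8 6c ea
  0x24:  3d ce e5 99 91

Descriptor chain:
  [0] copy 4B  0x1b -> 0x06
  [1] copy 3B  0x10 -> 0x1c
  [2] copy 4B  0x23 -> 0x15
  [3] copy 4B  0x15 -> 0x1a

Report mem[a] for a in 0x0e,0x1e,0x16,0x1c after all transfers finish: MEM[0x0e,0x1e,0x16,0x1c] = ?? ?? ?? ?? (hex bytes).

  after D0: wrote 4B at 0x06 = fbd3a5c1
  after D1: wrote 3B at 0x1c = cadce0
  after D2: wrote 4B at 0x15 = ea3dcee5
  after D3: wrote 4B at 0x1a = ea3dcee5
query mem[0x0e]=0x58, mem[0x1e]=0xe0, mem[0x16]=0x3d, mem[0x1c]=0xce

MEM[0x0e,0x1e,0x16,0x1c] = 58 e0 3d ce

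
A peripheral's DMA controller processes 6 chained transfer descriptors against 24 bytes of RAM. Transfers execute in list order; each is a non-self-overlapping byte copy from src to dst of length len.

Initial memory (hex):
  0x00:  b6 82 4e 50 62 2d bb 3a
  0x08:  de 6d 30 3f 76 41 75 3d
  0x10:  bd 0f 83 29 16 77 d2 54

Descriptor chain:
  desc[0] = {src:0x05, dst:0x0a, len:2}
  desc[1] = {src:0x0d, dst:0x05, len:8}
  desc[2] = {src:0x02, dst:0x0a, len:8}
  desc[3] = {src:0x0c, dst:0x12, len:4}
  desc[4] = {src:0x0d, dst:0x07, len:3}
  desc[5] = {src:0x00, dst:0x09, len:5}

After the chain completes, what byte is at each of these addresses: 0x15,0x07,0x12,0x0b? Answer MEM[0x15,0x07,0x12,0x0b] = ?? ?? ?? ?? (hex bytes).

#0 dst[0x0a+2] := {0x2d,0xbb}
#1 dst[0x05+8] := {0x41,0x75,0x3d,0xbd,0x0f,0x83,0x29,0x16}
#2 dst[0x0a+8] := {0x4e,0x50,0x62,0x41,0x75,0x3d,0xbd,0x0f}
#3 dst[0x12+4] := {0x62,0x41,0x75,0x3d}
#4 dst[0x07+3] := {0x41,0x75,0x3d}
#5 dst[0x09+5] := {0xb6,0x82,0x4e,0x50,0x62}
query mem[0x15]=0x3d, mem[0x07]=0x41, mem[0x12]=0x62, mem[0x0b]=0x4e

MEM[0x15,0x07,0x12,0x0b] = 3d 41 62 4e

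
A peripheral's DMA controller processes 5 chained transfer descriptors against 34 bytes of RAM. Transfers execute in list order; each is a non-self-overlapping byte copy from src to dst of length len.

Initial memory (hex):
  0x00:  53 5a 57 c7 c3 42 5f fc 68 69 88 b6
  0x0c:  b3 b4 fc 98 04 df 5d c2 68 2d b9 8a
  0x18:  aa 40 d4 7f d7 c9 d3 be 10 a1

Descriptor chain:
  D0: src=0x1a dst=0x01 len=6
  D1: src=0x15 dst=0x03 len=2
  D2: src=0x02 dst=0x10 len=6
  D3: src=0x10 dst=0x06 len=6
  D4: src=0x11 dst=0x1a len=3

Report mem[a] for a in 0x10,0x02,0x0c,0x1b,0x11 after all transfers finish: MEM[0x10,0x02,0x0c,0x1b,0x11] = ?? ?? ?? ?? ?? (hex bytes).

MEM[0x10,0x02,0x0c,0x1b,0x11] = 7f 7f b3 b9 2d

#0 dst[0x01+6] := {0xd4,0x7f,0xd7,0xc9,0xd3,0xbe}
#1 dst[0x03+2] := {0x2d,0xb9}
#2 dst[0x10+6] := {0x7f,0x2d,0xb9,0xd3,0xbe,0xfc}
#3 dst[0x06+6] := {0x7f,0x2d,0xb9,0xd3,0xbe,0xfc}
#4 dst[0x1a+3] := {0x2d,0xb9,0xd3}
query mem[0x10]=0x7f, mem[0x02]=0x7f, mem[0x0c]=0xb3, mem[0x1b]=0xb9, mem[0x11]=0x2d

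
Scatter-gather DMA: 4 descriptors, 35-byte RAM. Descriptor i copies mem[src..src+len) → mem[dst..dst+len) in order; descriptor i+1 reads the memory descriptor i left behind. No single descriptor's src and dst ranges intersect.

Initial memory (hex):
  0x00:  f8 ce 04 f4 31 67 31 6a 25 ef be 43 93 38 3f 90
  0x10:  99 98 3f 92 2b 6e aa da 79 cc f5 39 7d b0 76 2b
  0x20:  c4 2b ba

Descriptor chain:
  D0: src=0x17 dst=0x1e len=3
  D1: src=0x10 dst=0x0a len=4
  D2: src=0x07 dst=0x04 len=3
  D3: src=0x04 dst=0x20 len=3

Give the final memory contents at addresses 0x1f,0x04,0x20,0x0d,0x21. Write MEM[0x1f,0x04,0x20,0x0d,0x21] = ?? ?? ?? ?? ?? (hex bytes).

D0: mem[0x1e..0x20] <- [da 79 cc]
D1: mem[0x0a..0x0d] <- [99 98 3f 92]
D2: mem[0x04..0x06] <- [6a 25 ef]
D3: mem[0x20..0x22] <- [6a 25 ef]
query mem[0x1f]=0x79, mem[0x04]=0x6a, mem[0x20]=0x6a, mem[0x0d]=0x92, mem[0x21]=0x25

MEM[0x1f,0x04,0x20,0x0d,0x21] = 79 6a 6a 92 25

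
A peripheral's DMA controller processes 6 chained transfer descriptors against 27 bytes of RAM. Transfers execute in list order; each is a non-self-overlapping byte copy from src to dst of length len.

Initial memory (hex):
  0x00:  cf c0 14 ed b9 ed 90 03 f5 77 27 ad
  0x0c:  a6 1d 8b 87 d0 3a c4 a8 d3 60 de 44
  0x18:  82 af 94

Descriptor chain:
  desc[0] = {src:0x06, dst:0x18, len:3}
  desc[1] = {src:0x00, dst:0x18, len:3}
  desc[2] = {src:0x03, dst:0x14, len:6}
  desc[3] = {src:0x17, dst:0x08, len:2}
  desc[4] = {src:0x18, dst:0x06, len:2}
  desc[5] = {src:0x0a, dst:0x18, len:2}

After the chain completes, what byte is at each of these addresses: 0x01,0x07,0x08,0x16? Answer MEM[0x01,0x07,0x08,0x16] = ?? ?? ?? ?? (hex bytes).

MEM[0x01,0x07,0x08,0x16] = c0 f5 90 ed

[0] 0x06->0x18 len=3 : 90 03 f5
[1] 0x00->0x18 len=3 : cf c0 14
[2] 0x03->0x14 len=6 : ed b9 ed 90 03 f5
[3] 0x17->0x08 len=2 : 90 03
[4] 0x18->0x06 len=2 : 03 f5
[5] 0x0a->0x18 len=2 : 27 ad
query mem[0x01]=0xc0, mem[0x07]=0xf5, mem[0x08]=0x90, mem[0x16]=0xed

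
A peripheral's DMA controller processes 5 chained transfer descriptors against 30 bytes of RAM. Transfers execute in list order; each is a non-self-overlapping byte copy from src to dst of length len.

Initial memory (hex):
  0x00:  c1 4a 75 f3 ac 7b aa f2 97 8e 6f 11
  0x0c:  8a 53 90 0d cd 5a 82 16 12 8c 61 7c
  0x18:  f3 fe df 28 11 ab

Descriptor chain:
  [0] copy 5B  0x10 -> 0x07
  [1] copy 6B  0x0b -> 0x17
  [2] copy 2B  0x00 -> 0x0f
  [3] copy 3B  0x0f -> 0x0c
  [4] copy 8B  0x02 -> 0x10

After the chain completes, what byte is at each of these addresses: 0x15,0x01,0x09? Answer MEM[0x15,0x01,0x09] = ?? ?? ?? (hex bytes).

#0 dst[0x07+5] := {0xcd,0x5a,0x82,0x16,0x12}
#1 dst[0x17+6] := {0x12,0x8a,0x53,0x90,0x0d,0xcd}
#2 dst[0x0f+2] := {0xc1,0x4a}
#3 dst[0x0c+3] := {0xc1,0x4a,0x5a}
#4 dst[0x10+8] := {0x75,0xf3,0xac,0x7b,0xaa,0xcd,0x5a,0x82}
query mem[0x15]=0xcd, mem[0x01]=0x4a, mem[0x09]=0x82

MEM[0x15,0x01,0x09] = cd 4a 82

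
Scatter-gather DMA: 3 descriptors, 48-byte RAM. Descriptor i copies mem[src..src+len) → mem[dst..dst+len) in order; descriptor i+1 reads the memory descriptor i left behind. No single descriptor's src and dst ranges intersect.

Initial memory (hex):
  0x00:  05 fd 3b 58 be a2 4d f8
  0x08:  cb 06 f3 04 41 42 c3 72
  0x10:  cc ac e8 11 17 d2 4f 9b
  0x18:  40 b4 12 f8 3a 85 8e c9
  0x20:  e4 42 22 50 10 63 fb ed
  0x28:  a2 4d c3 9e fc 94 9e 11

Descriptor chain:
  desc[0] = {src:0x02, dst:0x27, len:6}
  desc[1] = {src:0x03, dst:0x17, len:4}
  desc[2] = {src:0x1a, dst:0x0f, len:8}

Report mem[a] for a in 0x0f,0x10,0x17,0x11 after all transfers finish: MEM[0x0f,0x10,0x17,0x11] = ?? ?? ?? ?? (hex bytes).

MEM[0x0f,0x10,0x17,0x11] = 4d f8 58 3a

D0: mem[0x27..0x2c] <- [3b 58 be a2 4d f8]
D1: mem[0x17..0x1a] <- [58 be a2 4d]
D2: mem[0x0f..0x16] <- [4d f8 3a 85 8e c9 e4 42]
query mem[0x0f]=0x4d, mem[0x10]=0xf8, mem[0x17]=0x58, mem[0x11]=0x3a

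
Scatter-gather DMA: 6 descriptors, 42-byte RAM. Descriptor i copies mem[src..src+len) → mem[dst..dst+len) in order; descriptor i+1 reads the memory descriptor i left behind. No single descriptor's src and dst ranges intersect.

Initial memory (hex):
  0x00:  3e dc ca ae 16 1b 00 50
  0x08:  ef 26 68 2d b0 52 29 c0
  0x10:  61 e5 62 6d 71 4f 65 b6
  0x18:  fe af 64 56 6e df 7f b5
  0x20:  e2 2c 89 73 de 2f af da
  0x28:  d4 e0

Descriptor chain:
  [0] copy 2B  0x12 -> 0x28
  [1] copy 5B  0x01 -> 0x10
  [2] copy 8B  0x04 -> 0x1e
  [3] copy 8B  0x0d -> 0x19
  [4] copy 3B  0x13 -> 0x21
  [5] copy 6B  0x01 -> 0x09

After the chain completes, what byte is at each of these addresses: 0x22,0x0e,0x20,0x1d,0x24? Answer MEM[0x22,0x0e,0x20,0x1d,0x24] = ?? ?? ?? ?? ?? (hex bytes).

D0: mem[0x28..0x29] <- [62 6d]
D1: mem[0x10..0x14] <- [dc ca ae 16 1b]
D2: mem[0x1e..0x25] <- [16 1b 00 50 ef 26 68 2d]
D3: mem[0x19..0x20] <- [52 29 c0 dc ca ae 16 1b]
D4: mem[0x21..0x23] <- [16 1b 4f]
D5: mem[0x09..0x0e] <- [dc ca ae 16 1b 00]
query mem[0x22]=0x1b, mem[0x0e]=0x00, mem[0x20]=0x1b, mem[0x1d]=0xca, mem[0x24]=0x68

MEM[0x22,0x0e,0x20,0x1d,0x24] = 1b 00 1b ca 68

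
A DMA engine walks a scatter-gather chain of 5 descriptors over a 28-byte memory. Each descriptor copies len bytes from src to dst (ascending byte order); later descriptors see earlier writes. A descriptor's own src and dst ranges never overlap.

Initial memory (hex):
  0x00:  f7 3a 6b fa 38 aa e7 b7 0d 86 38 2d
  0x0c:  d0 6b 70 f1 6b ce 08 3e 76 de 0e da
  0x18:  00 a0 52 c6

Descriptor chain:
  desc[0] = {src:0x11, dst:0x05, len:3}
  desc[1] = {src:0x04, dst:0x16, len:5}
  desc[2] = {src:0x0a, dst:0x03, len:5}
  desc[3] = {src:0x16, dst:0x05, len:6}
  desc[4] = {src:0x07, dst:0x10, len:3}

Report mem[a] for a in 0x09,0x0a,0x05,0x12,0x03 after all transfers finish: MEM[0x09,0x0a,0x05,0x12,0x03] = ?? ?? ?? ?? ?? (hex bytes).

D0: mem[0x05..0x07] <- [ce 08 3e]
D1: mem[0x16..0x1a] <- [38 ce 08 3e 0d]
D2: mem[0x03..0x07] <- [38 2d d0 6b 70]
D3: mem[0x05..0x0a] <- [38 ce 08 3e 0d c6]
D4: mem[0x10..0x12] <- [08 3e 0d]
query mem[0x09]=0x0d, mem[0x0a]=0xc6, mem[0x05]=0x38, mem[0x12]=0x0d, mem[0x03]=0x38

MEM[0x09,0x0a,0x05,0x12,0x03] = 0d c6 38 0d 38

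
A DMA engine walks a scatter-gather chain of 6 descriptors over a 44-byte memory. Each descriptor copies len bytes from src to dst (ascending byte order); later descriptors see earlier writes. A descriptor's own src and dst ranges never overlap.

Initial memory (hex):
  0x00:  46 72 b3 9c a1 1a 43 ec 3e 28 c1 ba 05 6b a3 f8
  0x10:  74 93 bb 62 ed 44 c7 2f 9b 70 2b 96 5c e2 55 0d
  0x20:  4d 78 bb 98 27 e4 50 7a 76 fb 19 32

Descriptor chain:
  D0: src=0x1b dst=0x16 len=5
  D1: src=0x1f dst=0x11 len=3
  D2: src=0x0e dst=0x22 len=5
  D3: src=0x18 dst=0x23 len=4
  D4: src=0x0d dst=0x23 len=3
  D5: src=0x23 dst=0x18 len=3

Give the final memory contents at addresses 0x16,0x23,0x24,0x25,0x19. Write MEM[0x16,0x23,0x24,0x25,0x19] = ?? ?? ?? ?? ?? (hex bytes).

MEM[0x16,0x23,0x24,0x25,0x19] = 96 6b a3 f8 a3

D0: mem[0x16..0x1a] <- [96 5c e2 55 0d]
D1: mem[0x11..0x13] <- [0d 4d 78]
D2: mem[0x22..0x26] <- [a3 f8 74 0d 4d]
D3: mem[0x23..0x26] <- [e2 55 0d 96]
D4: mem[0x23..0x25] <- [6b a3 f8]
D5: mem[0x18..0x1a] <- [6b a3 f8]
query mem[0x16]=0x96, mem[0x23]=0x6b, mem[0x24]=0xa3, mem[0x25]=0xf8, mem[0x19]=0xa3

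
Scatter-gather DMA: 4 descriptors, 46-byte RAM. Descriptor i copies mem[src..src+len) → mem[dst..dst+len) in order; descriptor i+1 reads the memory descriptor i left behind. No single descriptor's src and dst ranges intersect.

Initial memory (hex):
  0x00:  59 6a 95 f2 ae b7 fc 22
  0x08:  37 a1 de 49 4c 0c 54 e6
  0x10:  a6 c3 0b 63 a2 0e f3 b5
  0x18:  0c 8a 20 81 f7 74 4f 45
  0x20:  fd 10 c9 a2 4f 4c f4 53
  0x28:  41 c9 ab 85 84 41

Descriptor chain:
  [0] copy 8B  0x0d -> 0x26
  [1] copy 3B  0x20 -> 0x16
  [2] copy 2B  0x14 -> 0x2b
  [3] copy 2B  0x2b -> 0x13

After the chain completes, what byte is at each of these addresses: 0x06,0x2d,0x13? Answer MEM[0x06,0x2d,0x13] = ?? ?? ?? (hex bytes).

D0: mem[0x26..0x2d] <- [0c 54 e6 a6 c3 0b 63 a2]
D1: mem[0x16..0x18] <- [fd 10 c9]
D2: mem[0x2b..0x2c] <- [a2 0e]
D3: mem[0x13..0x14] <- [a2 0e]
query mem[0x06]=0xfc, mem[0x2d]=0xa2, mem[0x13]=0xa2

MEM[0x06,0x2d,0x13] = fc a2 a2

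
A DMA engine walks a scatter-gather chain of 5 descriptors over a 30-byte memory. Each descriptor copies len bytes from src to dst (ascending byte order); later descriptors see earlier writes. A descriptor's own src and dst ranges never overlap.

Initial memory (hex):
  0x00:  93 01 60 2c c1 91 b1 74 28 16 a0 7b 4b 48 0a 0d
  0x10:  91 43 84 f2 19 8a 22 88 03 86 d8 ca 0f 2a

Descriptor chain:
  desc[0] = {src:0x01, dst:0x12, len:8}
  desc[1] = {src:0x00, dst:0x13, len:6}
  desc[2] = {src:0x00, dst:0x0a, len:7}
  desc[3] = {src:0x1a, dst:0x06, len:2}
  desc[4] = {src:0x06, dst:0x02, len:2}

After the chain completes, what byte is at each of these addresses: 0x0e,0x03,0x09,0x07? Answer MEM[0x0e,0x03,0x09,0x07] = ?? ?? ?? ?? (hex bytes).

MEM[0x0e,0x03,0x09,0x07] = c1 ca 16 ca

[0] 0x01->0x12 len=8 : 01 60 2c c1 91 b1 74 28
[1] 0x00->0x13 len=6 : 93 01 60 2c c1 91
[2] 0x00->0x0a len=7 : 93 01 60 2c c1 91 b1
[3] 0x1a->0x06 len=2 : d8 ca
[4] 0x06->0x02 len=2 : d8 ca
query mem[0x0e]=0xc1, mem[0x03]=0xca, mem[0x09]=0x16, mem[0x07]=0xca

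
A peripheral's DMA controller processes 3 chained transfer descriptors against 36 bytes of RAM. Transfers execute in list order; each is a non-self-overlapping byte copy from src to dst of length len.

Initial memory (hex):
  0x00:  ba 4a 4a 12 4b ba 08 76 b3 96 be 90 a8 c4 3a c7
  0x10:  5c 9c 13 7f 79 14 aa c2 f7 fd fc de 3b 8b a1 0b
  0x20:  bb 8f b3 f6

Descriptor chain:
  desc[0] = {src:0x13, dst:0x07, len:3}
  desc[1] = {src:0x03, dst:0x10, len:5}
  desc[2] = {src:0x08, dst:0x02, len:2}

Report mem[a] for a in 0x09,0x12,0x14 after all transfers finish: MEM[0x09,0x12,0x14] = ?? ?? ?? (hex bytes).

[0] 0x13->0x07 len=3 : 7f 79 14
[1] 0x03->0x10 len=5 : 12 4b ba 08 7f
[2] 0x08->0x02 len=2 : 79 14
query mem[0x09]=0x14, mem[0x12]=0xba, mem[0x14]=0x7f

MEM[0x09,0x12,0x14] = 14 ba 7f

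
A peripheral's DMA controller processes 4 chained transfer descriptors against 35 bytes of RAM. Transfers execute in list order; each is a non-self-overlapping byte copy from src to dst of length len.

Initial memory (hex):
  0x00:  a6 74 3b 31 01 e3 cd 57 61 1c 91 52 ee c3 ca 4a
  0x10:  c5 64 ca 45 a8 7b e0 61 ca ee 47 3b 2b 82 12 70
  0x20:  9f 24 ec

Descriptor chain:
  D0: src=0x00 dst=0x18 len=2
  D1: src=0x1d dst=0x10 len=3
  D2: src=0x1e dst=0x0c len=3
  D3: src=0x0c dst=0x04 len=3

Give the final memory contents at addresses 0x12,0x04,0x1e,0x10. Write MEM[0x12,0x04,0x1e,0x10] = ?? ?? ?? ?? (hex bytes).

MEM[0x12,0x04,0x1e,0x10] = 70 12 12 82

D0: mem[0x18..0x19] <- [a6 74]
D1: mem[0x10..0x12] <- [82 12 70]
D2: mem[0x0c..0x0e] <- [12 70 9f]
D3: mem[0x04..0x06] <- [12 70 9f]
query mem[0x12]=0x70, mem[0x04]=0x12, mem[0x1e]=0x12, mem[0x10]=0x82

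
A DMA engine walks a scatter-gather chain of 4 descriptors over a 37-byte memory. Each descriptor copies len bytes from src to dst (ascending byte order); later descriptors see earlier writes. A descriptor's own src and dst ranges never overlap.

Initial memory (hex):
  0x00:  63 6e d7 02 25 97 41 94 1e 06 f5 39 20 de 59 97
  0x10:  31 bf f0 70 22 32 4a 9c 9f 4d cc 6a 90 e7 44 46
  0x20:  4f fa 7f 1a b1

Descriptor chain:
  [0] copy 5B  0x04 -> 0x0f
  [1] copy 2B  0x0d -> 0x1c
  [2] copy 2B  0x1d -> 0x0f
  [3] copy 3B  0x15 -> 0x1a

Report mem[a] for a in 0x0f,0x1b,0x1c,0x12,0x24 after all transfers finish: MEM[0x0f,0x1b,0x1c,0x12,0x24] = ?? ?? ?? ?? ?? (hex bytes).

#0 dst[0x0f+5] := {0x25,0x97,0x41,0x94,0x1e}
#1 dst[0x1c+2] := {0xde,0x59}
#2 dst[0x0f+2] := {0x59,0x44}
#3 dst[0x1a+3] := {0x32,0x4a,0x9c}
query mem[0x0f]=0x59, mem[0x1b]=0x4a, mem[0x1c]=0x9c, mem[0x12]=0x94, mem[0x24]=0xb1

MEM[0x0f,0x1b,0x1c,0x12,0x24] = 59 4a 9c 94 b1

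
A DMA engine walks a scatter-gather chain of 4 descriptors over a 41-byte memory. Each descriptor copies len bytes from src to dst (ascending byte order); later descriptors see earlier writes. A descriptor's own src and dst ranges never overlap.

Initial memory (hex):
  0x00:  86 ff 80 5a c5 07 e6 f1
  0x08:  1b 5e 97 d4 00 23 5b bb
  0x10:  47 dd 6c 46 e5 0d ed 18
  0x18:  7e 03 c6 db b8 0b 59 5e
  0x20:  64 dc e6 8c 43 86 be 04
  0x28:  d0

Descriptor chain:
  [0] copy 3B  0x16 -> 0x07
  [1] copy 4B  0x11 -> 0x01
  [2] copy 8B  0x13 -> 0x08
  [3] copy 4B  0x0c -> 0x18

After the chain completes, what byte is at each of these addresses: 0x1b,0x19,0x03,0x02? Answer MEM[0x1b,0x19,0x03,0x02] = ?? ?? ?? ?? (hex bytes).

  after D0: wrote 3B at 0x07 = ed187e
  after D1: wrote 4B at 0x01 = dd6c46e5
  after D2: wrote 8B at 0x08 = 46e50ded187e03c6
  after D3: wrote 4B at 0x18 = 187e03c6
query mem[0x1b]=0xc6, mem[0x19]=0x7e, mem[0x03]=0x46, mem[0x02]=0x6c

MEM[0x1b,0x19,0x03,0x02] = c6 7e 46 6c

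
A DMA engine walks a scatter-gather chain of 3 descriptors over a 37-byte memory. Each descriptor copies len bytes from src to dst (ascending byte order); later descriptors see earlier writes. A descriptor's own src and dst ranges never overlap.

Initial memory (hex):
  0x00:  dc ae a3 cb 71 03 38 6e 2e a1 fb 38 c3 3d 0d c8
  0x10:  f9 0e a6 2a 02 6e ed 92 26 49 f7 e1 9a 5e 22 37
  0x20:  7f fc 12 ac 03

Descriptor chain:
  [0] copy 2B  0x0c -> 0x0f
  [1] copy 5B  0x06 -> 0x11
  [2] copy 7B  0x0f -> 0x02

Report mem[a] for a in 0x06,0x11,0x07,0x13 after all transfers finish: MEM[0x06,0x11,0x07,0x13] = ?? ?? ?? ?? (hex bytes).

[0] 0x0c->0x0f len=2 : c3 3d
[1] 0x06->0x11 len=5 : 38 6e 2e a1 fb
[2] 0x0f->0x02 len=7 : c3 3d 38 6e 2e a1 fb
query mem[0x06]=0x2e, mem[0x11]=0x38, mem[0x07]=0xa1, mem[0x13]=0x2e

MEM[0x06,0x11,0x07,0x13] = 2e 38 a1 2e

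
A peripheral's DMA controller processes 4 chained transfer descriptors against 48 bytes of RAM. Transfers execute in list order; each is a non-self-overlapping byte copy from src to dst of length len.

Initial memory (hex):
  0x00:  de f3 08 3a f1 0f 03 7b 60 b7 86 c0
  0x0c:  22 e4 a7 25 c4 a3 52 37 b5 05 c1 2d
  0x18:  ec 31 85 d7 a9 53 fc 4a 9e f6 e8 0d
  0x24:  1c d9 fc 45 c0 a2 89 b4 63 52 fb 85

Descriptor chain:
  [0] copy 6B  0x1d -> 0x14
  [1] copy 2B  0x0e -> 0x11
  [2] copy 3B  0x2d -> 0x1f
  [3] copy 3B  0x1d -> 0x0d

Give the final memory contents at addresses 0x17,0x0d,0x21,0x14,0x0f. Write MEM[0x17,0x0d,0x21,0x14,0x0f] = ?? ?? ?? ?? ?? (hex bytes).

[0] 0x1d->0x14 len=6 : 53 fc 4a 9e f6 e8
[1] 0x0e->0x11 len=2 : a7 25
[2] 0x2d->0x1f len=3 : 52 fb 85
[3] 0x1d->0x0d len=3 : 53 fc 52
query mem[0x17]=0x9e, mem[0x0d]=0x53, mem[0x21]=0x85, mem[0x14]=0x53, mem[0x0f]=0x52

MEM[0x17,0x0d,0x21,0x14,0x0f] = 9e 53 85 53 52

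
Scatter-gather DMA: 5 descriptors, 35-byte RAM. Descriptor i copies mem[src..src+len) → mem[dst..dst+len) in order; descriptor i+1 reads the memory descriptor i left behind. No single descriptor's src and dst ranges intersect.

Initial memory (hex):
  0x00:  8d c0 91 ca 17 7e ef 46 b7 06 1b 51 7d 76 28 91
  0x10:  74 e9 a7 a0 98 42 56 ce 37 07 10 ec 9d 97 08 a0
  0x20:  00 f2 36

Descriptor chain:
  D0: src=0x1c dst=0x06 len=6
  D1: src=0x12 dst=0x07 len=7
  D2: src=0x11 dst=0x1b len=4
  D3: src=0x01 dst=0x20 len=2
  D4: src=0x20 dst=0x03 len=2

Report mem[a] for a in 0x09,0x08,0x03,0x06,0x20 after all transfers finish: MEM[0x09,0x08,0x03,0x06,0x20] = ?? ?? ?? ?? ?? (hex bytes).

[0] 0x1c->0x06 len=6 : 9d 97 08 a0 00 f2
[1] 0x12->0x07 len=7 : a7 a0 98 42 56 ce 37
[2] 0x11->0x1b len=4 : e9 a7 a0 98
[3] 0x01->0x20 len=2 : c0 91
[4] 0x20->0x03 len=2 : c0 91
query mem[0x09]=0x98, mem[0x08]=0xa0, mem[0x03]=0xc0, mem[0x06]=0x9d, mem[0x20]=0xc0

MEM[0x09,0x08,0x03,0x06,0x20] = 98 a0 c0 9d c0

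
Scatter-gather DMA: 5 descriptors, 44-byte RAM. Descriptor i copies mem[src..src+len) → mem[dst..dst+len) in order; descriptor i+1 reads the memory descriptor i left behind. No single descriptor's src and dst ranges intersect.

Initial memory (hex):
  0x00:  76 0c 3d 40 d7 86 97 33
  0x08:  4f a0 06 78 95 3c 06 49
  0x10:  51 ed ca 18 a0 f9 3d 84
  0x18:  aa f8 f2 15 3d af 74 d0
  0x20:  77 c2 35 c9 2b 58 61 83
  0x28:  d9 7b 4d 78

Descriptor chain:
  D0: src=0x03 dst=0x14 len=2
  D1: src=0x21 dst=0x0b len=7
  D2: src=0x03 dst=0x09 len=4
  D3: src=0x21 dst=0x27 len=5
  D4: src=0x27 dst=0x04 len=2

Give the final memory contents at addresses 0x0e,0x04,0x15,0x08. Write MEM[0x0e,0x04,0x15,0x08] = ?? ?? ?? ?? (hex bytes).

MEM[0x0e,0x04,0x15,0x08] = 2b c2 d7 4f

#0 dst[0x14+2] := {0x40,0xd7}
#1 dst[0x0b+7] := {0xc2,0x35,0xc9,0x2b,0x58,0x61,0x83}
#2 dst[0x09+4] := {0x40,0xd7,0x86,0x97}
#3 dst[0x27+5] := {0xc2,0x35,0xc9,0x2b,0x58}
#4 dst[0x04+2] := {0xc2,0x35}
query mem[0x0e]=0x2b, mem[0x04]=0xc2, mem[0x15]=0xd7, mem[0x08]=0x4f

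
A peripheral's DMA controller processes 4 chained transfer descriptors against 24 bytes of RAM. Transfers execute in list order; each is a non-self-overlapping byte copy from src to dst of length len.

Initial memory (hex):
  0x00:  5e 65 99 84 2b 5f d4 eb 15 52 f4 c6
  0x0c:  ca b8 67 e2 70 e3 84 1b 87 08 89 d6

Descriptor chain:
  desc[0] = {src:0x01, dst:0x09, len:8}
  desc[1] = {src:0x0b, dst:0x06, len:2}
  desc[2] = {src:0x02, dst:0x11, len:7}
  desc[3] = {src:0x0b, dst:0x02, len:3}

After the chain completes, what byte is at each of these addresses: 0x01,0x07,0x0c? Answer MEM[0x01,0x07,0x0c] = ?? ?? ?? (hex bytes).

MEM[0x01,0x07,0x0c] = 65 2b 2b

  after D0: wrote 8B at 0x09 = 6599842b5fd4eb15
  after D1: wrote 2B at 0x06 = 842b
  after D2: wrote 7B at 0x11 = 99842b5f842b15
  after D3: wrote 3B at 0x02 = 842b5f
query mem[0x01]=0x65, mem[0x07]=0x2b, mem[0x0c]=0x2b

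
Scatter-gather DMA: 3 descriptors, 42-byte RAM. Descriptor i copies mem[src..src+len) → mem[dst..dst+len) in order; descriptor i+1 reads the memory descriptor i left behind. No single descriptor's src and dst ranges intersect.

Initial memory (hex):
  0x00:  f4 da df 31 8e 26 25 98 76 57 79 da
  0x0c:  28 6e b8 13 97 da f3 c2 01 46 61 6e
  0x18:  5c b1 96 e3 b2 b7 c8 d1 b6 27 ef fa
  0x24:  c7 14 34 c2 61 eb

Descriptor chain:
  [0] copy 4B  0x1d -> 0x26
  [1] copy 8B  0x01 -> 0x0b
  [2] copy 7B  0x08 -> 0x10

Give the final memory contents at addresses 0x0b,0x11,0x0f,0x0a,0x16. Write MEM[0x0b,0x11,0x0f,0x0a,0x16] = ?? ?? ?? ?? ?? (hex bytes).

#0 dst[0x26+4] := {0xb7,0xc8,0xd1,0xb6}
#1 dst[0x0b+8] := {0xda,0xdf,0x31,0x8e,0x26,0x25,0x98,0x76}
#2 dst[0x10+7] := {0x76,0x57,0x79,0xda,0xdf,0x31,0x8e}
query mem[0x0b]=0xda, mem[0x11]=0x57, mem[0x0f]=0x26, mem[0x0a]=0x79, mem[0x16]=0x8e

MEM[0x0b,0x11,0x0f,0x0a,0x16] = da 57 26 79 8e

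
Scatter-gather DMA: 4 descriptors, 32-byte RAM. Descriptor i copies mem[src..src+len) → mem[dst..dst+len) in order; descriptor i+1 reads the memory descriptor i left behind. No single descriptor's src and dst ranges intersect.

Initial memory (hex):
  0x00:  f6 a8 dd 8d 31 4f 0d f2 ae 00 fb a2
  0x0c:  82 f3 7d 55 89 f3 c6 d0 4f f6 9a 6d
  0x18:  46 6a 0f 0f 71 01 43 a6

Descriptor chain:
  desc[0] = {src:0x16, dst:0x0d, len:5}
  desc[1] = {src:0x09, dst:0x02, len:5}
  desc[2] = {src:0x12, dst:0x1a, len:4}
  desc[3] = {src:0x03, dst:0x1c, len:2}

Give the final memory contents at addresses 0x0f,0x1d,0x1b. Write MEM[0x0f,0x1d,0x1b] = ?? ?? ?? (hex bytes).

D0: mem[0x0d..0x11] <- [9a 6d 46 6a 0f]
D1: mem[0x02..0x06] <- [00 fb a2 82 9a]
D2: mem[0x1a..0x1d] <- [c6 d0 4f f6]
D3: mem[0x1c..0x1d] <- [fb a2]
query mem[0x0f]=0x46, mem[0x1d]=0xa2, mem[0x1b]=0xd0

MEM[0x0f,0x1d,0x1b] = 46 a2 d0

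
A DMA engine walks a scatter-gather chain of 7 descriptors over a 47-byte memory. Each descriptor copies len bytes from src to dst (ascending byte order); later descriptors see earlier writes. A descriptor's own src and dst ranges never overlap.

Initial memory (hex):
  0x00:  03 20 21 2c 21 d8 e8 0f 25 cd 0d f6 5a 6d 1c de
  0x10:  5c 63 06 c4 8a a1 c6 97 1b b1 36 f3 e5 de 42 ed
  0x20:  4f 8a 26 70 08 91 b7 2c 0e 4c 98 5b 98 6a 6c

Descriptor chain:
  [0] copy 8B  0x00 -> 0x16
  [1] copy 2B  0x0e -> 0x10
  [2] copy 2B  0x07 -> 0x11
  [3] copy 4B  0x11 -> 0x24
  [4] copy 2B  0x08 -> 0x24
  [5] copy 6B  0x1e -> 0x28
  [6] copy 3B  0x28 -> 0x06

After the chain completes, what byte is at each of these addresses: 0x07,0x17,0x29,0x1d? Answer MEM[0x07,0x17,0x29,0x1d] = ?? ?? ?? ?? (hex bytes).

MEM[0x07,0x17,0x29,0x1d] = ed 20 ed 0f

D0: mem[0x16..0x1d] <- [03 20 21 2c 21 d8 e8 0f]
D1: mem[0x10..0x11] <- [1c de]
D2: mem[0x11..0x12] <- [0f 25]
D3: mem[0x24..0x27] <- [0f 25 c4 8a]
D4: mem[0x24..0x25] <- [25 cd]
D5: mem[0x28..0x2d] <- [42 ed 4f 8a 26 70]
D6: mem[0x06..0x08] <- [42 ed 4f]
query mem[0x07]=0xed, mem[0x17]=0x20, mem[0x29]=0xed, mem[0x1d]=0x0f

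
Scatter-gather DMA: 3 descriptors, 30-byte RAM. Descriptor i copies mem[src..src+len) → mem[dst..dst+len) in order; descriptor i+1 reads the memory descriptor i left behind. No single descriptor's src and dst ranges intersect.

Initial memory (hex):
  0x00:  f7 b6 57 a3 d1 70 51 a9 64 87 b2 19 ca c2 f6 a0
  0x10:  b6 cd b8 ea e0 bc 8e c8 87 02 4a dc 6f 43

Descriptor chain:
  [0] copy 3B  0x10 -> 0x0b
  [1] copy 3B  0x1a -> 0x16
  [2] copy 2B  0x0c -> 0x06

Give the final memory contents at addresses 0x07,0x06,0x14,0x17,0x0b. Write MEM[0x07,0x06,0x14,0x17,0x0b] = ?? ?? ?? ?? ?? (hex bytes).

[0] 0x10->0x0b len=3 : b6 cd b8
[1] 0x1a->0x16 len=3 : 4a dc 6f
[2] 0x0c->0x06 len=2 : cd b8
query mem[0x07]=0xb8, mem[0x06]=0xcd, mem[0x14]=0xe0, mem[0x17]=0xdc, mem[0x0b]=0xb6

MEM[0x07,0x06,0x14,0x17,0x0b] = b8 cd e0 dc b6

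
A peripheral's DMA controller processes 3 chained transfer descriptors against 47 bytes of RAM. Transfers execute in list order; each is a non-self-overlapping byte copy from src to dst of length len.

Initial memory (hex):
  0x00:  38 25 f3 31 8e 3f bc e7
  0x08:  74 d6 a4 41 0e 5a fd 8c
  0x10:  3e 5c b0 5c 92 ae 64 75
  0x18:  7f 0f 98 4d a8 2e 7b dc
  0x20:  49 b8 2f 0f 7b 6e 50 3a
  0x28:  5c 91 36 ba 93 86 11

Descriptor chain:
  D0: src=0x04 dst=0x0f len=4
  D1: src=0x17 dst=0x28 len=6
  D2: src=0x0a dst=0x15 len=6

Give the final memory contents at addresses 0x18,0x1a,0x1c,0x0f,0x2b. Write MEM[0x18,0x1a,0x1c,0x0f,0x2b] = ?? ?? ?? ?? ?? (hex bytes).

MEM[0x18,0x1a,0x1c,0x0f,0x2b] = 5a 8e a8 8e 98

[0] 0x04->0x0f len=4 : 8e 3f bc e7
[1] 0x17->0x28 len=6 : 75 7f 0f 98 4d a8
[2] 0x0a->0x15 len=6 : a4 41 0e 5a fd 8e
query mem[0x18]=0x5a, mem[0x1a]=0x8e, mem[0x1c]=0xa8, mem[0x0f]=0x8e, mem[0x2b]=0x98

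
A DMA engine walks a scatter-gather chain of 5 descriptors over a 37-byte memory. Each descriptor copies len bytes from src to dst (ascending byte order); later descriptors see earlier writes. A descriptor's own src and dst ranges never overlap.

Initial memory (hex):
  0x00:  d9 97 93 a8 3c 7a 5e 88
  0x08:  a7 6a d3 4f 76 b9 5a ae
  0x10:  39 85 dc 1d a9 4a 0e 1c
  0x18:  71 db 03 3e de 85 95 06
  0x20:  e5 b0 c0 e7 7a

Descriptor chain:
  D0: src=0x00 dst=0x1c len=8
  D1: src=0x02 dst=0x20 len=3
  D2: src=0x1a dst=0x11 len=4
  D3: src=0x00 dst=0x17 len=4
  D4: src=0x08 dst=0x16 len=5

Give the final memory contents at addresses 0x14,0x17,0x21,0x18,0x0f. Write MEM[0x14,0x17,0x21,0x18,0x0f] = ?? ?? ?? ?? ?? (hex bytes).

MEM[0x14,0x17,0x21,0x18,0x0f] = 97 6a a8 d3 ae

D0: mem[0x1c..0x23] <- [d9 97 93 a8 3c 7a 5e 88]
D1: mem[0x20..0x22] <- [93 a8 3c]
D2: mem[0x11..0x14] <- [03 3e d9 97]
D3: mem[0x17..0x1a] <- [d9 97 93 a8]
D4: mem[0x16..0x1a] <- [a7 6a d3 4f 76]
query mem[0x14]=0x97, mem[0x17]=0x6a, mem[0x21]=0xa8, mem[0x18]=0xd3, mem[0x0f]=0xae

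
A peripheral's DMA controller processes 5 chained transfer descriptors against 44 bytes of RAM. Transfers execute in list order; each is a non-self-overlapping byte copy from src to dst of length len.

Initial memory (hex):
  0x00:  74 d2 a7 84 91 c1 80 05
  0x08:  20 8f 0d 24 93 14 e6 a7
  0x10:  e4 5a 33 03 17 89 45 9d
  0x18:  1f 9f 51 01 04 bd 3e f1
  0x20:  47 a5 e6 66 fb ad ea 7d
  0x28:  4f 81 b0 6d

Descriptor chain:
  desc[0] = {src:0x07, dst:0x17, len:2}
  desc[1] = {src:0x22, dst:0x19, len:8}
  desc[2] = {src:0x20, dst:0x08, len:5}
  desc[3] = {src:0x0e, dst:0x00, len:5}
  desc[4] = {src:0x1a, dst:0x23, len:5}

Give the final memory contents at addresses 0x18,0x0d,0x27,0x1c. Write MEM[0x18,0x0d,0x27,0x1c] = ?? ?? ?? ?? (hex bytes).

MEM[0x18,0x0d,0x27,0x1c] = 20 14 7d ad

[0] 0x07->0x17 len=2 : 05 20
[1] 0x22->0x19 len=8 : e6 66 fb ad ea 7d 4f 81
[2] 0x20->0x08 len=5 : 81 a5 e6 66 fb
[3] 0x0e->0x00 len=5 : e6 a7 e4 5a 33
[4] 0x1a->0x23 len=5 : 66 fb ad ea 7d
query mem[0x18]=0x20, mem[0x0d]=0x14, mem[0x27]=0x7d, mem[0x1c]=0xad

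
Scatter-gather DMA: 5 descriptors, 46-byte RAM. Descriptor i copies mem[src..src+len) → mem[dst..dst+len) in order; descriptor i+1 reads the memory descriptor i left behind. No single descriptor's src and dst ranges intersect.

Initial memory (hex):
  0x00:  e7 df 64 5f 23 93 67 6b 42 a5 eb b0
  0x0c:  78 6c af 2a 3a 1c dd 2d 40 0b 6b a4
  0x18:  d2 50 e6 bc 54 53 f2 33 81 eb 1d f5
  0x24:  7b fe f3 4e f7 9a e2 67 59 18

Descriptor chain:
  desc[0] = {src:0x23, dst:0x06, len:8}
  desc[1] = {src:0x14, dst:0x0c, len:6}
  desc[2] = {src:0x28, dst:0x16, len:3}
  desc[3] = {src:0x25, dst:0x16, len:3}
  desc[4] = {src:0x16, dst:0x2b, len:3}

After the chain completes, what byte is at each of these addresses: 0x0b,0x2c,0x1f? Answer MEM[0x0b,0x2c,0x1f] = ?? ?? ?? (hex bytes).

[0] 0x23->0x06 len=8 : f5 7b fe f3 4e f7 9a e2
[1] 0x14->0x0c len=6 : 40 0b 6b a4 d2 50
[2] 0x28->0x16 len=3 : f7 9a e2
[3] 0x25->0x16 len=3 : fe f3 4e
[4] 0x16->0x2b len=3 : fe f3 4e
query mem[0x0b]=0xf7, mem[0x2c]=0xf3, mem[0x1f]=0x33

MEM[0x0b,0x2c,0x1f] = f7 f3 33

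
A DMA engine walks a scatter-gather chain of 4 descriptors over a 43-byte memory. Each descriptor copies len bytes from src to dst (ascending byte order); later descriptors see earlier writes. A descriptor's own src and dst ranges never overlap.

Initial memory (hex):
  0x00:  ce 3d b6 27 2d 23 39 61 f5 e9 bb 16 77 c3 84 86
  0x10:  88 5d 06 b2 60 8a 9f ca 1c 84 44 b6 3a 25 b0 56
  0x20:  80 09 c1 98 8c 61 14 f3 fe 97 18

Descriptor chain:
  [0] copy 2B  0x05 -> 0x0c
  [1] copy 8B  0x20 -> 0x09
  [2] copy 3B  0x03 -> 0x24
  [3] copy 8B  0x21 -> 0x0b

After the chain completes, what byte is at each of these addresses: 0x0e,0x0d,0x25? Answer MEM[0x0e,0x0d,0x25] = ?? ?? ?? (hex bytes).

MEM[0x0e,0x0d,0x25] = 27 98 2d

[0] 0x05->0x0c len=2 : 23 39
[1] 0x20->0x09 len=8 : 80 09 c1 98 8c 61 14 f3
[2] 0x03->0x24 len=3 : 27 2d 23
[3] 0x21->0x0b len=8 : 09 c1 98 27 2d 23 f3 fe
query mem[0x0e]=0x27, mem[0x0d]=0x98, mem[0x25]=0x2d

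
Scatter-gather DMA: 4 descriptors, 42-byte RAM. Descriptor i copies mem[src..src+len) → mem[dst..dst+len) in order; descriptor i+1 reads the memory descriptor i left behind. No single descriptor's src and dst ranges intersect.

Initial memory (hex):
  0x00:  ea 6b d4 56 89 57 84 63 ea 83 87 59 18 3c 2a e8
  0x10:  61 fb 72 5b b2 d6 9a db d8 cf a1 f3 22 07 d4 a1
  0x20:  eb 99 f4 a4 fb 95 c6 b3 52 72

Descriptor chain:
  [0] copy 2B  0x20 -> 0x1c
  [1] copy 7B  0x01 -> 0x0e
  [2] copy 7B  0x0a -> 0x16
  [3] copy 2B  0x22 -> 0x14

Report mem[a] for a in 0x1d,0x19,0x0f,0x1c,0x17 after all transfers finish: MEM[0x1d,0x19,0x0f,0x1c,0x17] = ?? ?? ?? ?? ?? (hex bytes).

  after D0: wrote 2B at 0x1c = eb99
  after D1: wrote 7B at 0x0e = 6bd45689578463
  after D2: wrote 7B at 0x16 = 8759183c6bd456
  after D3: wrote 2B at 0x14 = f4a4
query mem[0x1d]=0x99, mem[0x19]=0x3c, mem[0x0f]=0xd4, mem[0x1c]=0x56, mem[0x17]=0x59

MEM[0x1d,0x19,0x0f,0x1c,0x17] = 99 3c d4 56 59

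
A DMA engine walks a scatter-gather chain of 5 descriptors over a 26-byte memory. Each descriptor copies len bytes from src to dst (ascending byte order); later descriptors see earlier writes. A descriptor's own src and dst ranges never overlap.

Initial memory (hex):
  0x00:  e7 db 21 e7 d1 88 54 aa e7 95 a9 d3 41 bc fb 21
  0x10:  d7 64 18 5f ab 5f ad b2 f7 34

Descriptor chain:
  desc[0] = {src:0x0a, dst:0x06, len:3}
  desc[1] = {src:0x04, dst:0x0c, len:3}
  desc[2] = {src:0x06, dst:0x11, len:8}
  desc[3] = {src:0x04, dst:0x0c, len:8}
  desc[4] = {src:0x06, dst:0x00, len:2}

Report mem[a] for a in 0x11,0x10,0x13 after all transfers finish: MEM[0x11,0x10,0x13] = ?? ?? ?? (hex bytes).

MEM[0x11,0x10,0x13] = 95 41 d3

  after D0: wrote 3B at 0x06 = a9d341
  after D1: wrote 3B at 0x0c = d188a9
  after D2: wrote 8B at 0x11 = a9d34195a9d3d188
  after D3: wrote 8B at 0x0c = d188a9d34195a9d3
  after D4: wrote 2B at 0x00 = a9d3
query mem[0x11]=0x95, mem[0x10]=0x41, mem[0x13]=0xd3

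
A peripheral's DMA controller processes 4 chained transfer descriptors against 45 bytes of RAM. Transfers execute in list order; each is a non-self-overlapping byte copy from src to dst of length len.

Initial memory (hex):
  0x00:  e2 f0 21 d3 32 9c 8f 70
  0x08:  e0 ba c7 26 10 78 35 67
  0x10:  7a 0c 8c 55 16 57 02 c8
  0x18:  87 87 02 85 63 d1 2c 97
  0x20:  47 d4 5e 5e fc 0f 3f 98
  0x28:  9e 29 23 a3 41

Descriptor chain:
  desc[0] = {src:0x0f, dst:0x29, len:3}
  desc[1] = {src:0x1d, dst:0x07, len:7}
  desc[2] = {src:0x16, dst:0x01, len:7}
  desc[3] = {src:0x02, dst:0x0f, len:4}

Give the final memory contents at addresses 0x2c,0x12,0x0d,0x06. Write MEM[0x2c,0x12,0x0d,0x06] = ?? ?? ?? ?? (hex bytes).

#0 dst[0x29+3] := {0x67,0x7a,0x0c}
#1 dst[0x07+7] := {0xd1,0x2c,0x97,0x47,0xd4,0x5e,0x5e}
#2 dst[0x01+7] := {0x02,0xc8,0x87,0x87,0x02,0x85,0x63}
#3 dst[0x0f+4] := {0xc8,0x87,0x87,0x02}
query mem[0x2c]=0x41, mem[0x12]=0x02, mem[0x0d]=0x5e, mem[0x06]=0x85

MEM[0x2c,0x12,0x0d,0x06] = 41 02 5e 85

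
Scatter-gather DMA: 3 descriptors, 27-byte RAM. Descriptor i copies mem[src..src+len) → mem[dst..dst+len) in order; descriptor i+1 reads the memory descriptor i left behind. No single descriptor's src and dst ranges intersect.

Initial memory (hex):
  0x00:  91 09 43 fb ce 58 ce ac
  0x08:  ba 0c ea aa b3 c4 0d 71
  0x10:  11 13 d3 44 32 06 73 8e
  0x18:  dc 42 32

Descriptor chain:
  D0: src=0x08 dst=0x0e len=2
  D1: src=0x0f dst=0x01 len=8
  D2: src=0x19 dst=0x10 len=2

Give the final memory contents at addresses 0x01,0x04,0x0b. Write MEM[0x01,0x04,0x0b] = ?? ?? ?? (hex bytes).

[0] 0x08->0x0e len=2 : ba 0c
[1] 0x0f->0x01 len=8 : 0c 11 13 d3 44 32 06 73
[2] 0x19->0x10 len=2 : 42 32
query mem[0x01]=0x0c, mem[0x04]=0xd3, mem[0x0b]=0xaa

MEM[0x01,0x04,0x0b] = 0c d3 aa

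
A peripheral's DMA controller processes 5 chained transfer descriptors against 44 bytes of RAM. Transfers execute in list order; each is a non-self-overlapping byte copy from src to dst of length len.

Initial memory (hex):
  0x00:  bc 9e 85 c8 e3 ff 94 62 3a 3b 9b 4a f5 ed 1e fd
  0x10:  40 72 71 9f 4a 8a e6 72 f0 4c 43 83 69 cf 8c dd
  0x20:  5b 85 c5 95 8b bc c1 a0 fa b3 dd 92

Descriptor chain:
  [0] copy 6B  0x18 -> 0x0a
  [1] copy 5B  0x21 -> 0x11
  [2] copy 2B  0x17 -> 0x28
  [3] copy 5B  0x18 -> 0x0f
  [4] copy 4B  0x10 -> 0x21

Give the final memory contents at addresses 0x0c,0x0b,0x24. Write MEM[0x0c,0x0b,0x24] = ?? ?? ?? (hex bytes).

MEM[0x0c,0x0b,0x24] = 43 4c 69

  after D0: wrote 6B at 0x0a = f04c438369cf
  after D1: wrote 5B at 0x11 = 85c5958bbc
  after D2: wrote 2B at 0x28 = 72f0
  after D3: wrote 5B at 0x0f = f04c438369
  after D4: wrote 4B at 0x21 = 4c438369
query mem[0x0c]=0x43, mem[0x0b]=0x4c, mem[0x24]=0x69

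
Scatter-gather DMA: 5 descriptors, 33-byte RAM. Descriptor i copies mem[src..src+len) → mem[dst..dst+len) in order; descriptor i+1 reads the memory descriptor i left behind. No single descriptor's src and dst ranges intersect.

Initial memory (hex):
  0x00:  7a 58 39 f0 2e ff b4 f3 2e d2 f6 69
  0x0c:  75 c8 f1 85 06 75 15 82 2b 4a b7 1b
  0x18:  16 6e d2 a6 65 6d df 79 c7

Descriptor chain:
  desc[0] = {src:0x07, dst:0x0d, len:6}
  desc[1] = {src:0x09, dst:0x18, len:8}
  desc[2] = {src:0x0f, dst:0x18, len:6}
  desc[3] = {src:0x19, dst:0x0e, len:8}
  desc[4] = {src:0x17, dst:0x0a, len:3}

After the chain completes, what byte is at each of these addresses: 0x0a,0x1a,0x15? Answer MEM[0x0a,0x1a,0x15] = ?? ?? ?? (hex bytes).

  after D0: wrote 6B at 0x0d = f32ed2f66975
  after D1: wrote 8B at 0x18 = d2f66975f32ed2f6
  after D2: wrote 6B at 0x18 = d2f66975822b
  after D3: wrote 8B at 0x0e = f66975822bd2f6c7
  after D4: wrote 3B at 0x0a = 1bd2f6
query mem[0x0a]=0x1b, mem[0x1a]=0x69, mem[0x15]=0xc7

MEM[0x0a,0x1a,0x15] = 1b 69 c7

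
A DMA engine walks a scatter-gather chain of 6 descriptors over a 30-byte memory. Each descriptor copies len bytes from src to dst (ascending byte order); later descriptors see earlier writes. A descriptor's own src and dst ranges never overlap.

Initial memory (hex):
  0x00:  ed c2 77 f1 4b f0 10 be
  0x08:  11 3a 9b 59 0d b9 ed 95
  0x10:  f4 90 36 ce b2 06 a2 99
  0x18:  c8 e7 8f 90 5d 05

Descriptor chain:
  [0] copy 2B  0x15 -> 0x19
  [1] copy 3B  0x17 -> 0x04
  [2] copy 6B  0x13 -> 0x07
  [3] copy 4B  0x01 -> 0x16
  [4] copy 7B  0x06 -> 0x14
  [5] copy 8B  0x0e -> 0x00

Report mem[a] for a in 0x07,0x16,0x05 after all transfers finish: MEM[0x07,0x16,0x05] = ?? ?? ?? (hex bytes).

MEM[0x07,0x16,0x05] = ce b2 ce

D0: mem[0x19..0x1a] <- [06 a2]
D1: mem[0x04..0x06] <- [99 c8 06]
D2: mem[0x07..0x0c] <- [ce b2 06 a2 99 c8]
D3: mem[0x16..0x19] <- [c2 77 f1 99]
D4: mem[0x14..0x1a] <- [06 ce b2 06 a2 99 c8]
D5: mem[0x00..0x07] <- [ed 95 f4 90 36 ce 06 ce]
query mem[0x07]=0xce, mem[0x16]=0xb2, mem[0x05]=0xce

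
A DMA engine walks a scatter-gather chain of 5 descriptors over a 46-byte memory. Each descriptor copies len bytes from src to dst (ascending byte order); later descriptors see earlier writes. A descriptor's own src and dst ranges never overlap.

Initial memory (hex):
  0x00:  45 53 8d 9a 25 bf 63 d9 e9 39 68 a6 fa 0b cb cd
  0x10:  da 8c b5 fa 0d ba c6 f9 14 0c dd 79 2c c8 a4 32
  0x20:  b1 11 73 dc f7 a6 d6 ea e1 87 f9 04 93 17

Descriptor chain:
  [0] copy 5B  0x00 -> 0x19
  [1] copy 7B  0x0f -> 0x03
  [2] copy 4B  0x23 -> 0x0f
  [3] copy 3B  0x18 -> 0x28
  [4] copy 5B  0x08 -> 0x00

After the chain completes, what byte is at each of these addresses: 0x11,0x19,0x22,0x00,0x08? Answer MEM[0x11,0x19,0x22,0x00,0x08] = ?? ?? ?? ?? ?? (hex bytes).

MEM[0x11,0x19,0x22,0x00,0x08] = a6 45 73 0d 0d

D0: mem[0x19..0x1d] <- [45 53 8d 9a 25]
D1: mem[0x03..0x09] <- [cd da 8c b5 fa 0d ba]
D2: mem[0x0f..0x12] <- [dc f7 a6 d6]
D3: mem[0x28..0x2a] <- [14 45 53]
D4: mem[0x00..0x04] <- [0d ba 68 a6 fa]
query mem[0x11]=0xa6, mem[0x19]=0x45, mem[0x22]=0x73, mem[0x00]=0x0d, mem[0x08]=0x0d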